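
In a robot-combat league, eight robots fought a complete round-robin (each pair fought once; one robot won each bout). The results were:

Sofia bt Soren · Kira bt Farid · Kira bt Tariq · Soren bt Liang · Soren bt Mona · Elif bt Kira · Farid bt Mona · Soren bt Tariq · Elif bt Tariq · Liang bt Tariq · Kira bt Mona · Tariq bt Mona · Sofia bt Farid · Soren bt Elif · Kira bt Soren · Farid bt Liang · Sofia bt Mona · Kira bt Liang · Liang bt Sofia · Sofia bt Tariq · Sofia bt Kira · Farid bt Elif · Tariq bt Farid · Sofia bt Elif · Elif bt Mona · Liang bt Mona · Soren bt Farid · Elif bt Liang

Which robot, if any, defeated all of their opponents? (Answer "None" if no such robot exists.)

Highest win total is Sofia with 6 (out of 7 possible).
Sofia lost to Liang, so no robot went undefeated.

None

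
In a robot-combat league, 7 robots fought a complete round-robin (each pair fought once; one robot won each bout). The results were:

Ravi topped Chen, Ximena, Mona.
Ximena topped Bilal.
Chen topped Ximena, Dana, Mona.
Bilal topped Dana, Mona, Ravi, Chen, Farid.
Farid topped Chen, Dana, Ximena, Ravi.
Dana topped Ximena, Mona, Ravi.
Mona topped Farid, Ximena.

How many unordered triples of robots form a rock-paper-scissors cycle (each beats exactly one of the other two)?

9

Win totals: Chen 3, Bilal 5, Ximena 1, Dana 3, Mona 2, Ravi 3, Farid 4.
A robot with w wins dominates both others in C(w,2) triples; summing gives 3 + 10 + 0 + 3 + 1 + 3 + 6 = 26 transitive triples.
Total triples C(7,3) = 35, so cyclic triples = 35 − 26 = 9.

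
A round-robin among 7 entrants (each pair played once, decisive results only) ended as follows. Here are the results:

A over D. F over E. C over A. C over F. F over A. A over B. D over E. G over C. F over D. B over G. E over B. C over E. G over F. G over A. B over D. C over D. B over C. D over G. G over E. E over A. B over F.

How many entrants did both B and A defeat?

B beat: C, D, F, G.
A beat: B, D.
Both beat: D — 1.

1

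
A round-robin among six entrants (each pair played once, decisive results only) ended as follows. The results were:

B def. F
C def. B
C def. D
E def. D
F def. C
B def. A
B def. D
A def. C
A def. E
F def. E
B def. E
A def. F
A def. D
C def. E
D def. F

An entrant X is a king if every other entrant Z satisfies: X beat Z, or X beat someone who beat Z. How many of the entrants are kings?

3

A reaches everyone (king).
B reaches everyone (king).
C reaches everyone (king).
D cannot reach A, B in two steps.
E cannot reach A, B, C in two steps.
F cannot reach A in two steps.
Kings: A, B, C — 3.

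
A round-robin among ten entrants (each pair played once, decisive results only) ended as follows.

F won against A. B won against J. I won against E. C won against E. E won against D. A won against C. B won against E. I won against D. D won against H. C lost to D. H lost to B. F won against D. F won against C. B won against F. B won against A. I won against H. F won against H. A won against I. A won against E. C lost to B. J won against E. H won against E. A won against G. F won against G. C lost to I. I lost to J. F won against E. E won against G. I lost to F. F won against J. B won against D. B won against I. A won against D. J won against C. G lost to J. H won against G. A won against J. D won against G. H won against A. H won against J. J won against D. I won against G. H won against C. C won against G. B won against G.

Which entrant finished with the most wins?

Win totals: A 6, B 9, C 2, D 3, E 2, F 8, G 0, H 5, I 5, J 5.
B leads with 9 wins (next highest: 8).

B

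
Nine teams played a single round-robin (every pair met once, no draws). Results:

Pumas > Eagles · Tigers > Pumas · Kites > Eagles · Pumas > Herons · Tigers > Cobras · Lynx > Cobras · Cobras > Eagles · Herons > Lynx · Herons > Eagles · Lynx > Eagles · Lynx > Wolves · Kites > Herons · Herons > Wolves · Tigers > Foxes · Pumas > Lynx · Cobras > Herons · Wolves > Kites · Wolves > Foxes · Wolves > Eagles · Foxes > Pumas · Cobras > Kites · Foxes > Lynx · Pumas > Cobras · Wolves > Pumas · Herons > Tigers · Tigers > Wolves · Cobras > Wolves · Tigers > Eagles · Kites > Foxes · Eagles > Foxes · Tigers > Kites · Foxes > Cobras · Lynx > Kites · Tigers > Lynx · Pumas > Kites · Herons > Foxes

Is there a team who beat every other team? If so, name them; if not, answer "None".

Highest win total is Tigers with 7 (out of 8 possible).
Tigers lost to Herons, so no team went undefeated.

None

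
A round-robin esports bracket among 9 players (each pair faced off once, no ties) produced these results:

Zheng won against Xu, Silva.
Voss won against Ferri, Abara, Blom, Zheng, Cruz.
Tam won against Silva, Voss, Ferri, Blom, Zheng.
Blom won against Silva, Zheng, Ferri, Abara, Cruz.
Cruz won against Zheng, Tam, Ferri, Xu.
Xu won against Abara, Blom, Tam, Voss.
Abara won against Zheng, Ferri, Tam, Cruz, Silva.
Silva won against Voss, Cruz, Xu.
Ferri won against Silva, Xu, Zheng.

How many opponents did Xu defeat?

4

Xu's results: beat Abara, Blom, Tam, Voss; lost to Ferri, Cruz, Zheng, Silva.
That is 4 wins.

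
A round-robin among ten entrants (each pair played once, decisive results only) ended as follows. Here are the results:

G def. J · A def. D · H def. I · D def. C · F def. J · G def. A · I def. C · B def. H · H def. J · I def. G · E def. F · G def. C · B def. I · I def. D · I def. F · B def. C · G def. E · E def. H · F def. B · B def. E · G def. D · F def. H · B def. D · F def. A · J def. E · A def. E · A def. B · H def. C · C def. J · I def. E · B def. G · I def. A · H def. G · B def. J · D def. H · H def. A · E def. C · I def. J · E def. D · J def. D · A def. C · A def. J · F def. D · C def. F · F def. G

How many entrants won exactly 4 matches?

Win totals: A 5, B 7, C 2, D 2, E 4, F 6, G 5, H 5, I 7, J 2.
Exactly 4: E — 1 entrant.

1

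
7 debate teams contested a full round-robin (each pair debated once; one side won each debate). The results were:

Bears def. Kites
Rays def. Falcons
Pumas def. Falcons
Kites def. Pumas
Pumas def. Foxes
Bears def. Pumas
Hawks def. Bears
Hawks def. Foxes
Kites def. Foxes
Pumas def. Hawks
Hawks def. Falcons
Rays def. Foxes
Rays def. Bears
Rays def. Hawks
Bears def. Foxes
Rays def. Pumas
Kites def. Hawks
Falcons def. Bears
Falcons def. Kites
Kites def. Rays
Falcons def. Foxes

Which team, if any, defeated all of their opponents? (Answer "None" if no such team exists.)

Highest win total is Rays with 5 (out of 6 possible).
Rays lost to Kites, so no team went undefeated.

None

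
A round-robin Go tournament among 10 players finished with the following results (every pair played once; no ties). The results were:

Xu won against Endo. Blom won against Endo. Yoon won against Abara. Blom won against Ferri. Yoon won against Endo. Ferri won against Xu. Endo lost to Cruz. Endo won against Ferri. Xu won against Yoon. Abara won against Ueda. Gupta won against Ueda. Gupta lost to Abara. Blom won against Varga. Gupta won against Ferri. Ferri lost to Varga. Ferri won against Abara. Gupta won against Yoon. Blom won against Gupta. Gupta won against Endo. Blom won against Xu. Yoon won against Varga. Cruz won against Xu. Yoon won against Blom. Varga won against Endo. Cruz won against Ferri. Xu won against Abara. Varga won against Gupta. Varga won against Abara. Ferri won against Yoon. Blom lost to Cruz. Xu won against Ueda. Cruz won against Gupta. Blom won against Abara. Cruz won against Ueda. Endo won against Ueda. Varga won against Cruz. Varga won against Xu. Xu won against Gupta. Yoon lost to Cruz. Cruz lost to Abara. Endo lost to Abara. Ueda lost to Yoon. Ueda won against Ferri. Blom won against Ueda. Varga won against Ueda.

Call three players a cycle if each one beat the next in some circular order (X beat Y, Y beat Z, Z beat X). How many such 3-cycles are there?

21

Win totals: Xu 5, Blom 7, Ueda 1, Varga 7, Endo 2, Abara 4, Gupta 4, Cruz 7, Ferri 3, Yoon 5.
A player with w wins dominates both others in C(w,2) triples; summing gives 10 + 21 + 0 + 21 + 1 + 6 + 6 + 21 + 3 + 10 = 99 transitive triples.
Total triples C(10,3) = 120, so cyclic triples = 120 − 99 = 21.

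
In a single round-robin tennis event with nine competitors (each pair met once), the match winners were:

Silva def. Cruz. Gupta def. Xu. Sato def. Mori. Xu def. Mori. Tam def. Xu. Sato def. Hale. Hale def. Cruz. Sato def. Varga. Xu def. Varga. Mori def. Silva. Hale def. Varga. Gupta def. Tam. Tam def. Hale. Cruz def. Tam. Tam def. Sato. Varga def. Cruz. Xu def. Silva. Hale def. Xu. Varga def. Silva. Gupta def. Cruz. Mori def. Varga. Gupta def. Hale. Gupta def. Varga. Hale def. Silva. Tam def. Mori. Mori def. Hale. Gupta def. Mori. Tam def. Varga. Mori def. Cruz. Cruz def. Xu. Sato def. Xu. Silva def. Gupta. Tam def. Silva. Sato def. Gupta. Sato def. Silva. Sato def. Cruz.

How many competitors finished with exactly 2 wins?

3

Win totals: Silva 2, Sato 7, Varga 2, Tam 6, Gupta 6, Hale 4, Cruz 2, Xu 3, Mori 4.
Exactly 2: Silva, Varga, Cruz — 3 competitors.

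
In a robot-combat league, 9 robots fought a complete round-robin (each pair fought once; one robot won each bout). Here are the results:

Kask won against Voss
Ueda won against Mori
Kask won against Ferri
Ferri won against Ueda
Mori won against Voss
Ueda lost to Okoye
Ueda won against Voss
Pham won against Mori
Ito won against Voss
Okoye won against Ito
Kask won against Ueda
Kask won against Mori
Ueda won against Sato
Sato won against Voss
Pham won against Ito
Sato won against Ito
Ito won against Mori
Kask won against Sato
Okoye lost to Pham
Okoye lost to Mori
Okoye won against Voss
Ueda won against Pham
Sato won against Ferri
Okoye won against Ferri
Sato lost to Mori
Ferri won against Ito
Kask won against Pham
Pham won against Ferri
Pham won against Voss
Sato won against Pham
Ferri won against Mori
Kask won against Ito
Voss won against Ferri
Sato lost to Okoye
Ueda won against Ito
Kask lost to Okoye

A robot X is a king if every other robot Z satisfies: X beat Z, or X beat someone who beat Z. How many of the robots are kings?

4

Ueda cannot reach Kask in two steps.
Voss cannot reach Okoye, Pham, Kask, Sato in two steps.
Mori reaches everyone (king).
Okoye reaches everyone (king).
Ito cannot reach Ueda, Pham, Kask in two steps.
Pham reaches everyone (king).
Kask reaches everyone (king).
Sato cannot reach Kask in two steps.
Ferri cannot reach Kask in two steps.
Kings: Mori, Okoye, Pham, Kask — 4.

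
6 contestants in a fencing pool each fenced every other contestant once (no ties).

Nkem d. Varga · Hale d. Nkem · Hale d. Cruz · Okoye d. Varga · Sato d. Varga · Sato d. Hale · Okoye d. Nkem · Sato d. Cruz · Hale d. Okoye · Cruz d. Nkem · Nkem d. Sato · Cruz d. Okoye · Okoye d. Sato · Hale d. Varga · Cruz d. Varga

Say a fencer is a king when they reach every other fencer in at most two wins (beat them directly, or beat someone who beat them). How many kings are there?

3

Sato reaches everyone (king).
Cruz cannot reach Hale in two steps.
Okoye reaches everyone (king).
Hale reaches everyone (king).
Varga cannot reach Sato, Cruz, Okoye, Hale, Nkem in two steps.
Nkem cannot reach Okoye in two steps.
Kings: Sato, Okoye, Hale — 3.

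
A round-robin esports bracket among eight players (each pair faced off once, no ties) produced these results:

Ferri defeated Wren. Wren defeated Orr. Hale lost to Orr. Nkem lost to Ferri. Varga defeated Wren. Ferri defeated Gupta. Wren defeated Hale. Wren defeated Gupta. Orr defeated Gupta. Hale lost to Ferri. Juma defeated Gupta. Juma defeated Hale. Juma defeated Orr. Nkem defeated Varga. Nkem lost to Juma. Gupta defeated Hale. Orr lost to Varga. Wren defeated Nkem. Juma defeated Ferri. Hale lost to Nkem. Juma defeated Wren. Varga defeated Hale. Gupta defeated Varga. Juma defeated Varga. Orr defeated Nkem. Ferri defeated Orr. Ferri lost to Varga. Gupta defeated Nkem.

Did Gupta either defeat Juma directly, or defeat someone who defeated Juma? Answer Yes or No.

Gupta did not beat Juma directly.
Gupta beat Varga, Nkem, Hale, but each of them lost to Juma. No two-step path.

No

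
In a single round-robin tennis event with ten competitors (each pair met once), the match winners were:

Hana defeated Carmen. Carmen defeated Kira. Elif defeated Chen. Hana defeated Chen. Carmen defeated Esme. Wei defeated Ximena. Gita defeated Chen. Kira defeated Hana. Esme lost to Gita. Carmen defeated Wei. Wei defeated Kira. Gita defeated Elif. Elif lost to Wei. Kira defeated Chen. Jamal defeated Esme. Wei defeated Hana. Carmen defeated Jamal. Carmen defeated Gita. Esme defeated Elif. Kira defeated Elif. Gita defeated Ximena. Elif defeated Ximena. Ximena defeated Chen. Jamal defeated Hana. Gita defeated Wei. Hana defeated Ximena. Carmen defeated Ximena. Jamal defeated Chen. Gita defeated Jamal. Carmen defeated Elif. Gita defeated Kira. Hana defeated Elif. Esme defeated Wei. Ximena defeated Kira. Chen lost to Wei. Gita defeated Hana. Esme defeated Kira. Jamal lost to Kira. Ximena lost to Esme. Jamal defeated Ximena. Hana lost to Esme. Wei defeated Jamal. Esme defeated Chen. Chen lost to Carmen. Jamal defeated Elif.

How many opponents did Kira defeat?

Kira's results: beat Elif, Chen, Jamal, Hana; lost to Carmen, Gita, Ximena, Wei, Esme.
That is 4 wins.

4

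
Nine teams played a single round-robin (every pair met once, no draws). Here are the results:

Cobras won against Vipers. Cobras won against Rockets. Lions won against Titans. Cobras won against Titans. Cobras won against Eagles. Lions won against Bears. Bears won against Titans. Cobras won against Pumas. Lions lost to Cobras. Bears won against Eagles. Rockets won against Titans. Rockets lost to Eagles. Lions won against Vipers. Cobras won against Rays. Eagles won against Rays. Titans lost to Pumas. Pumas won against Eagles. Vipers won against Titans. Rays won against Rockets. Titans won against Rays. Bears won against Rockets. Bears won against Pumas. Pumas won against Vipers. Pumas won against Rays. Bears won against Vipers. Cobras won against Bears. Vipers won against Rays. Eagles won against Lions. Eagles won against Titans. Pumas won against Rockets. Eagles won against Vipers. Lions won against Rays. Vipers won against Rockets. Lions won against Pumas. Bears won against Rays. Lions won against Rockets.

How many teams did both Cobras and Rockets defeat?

1

Cobras beat: Rays, Rockets, Pumas, Titans, Eagles, Lions, Vipers, Bears.
Rockets beat: Titans.
Both beat: Titans — 1.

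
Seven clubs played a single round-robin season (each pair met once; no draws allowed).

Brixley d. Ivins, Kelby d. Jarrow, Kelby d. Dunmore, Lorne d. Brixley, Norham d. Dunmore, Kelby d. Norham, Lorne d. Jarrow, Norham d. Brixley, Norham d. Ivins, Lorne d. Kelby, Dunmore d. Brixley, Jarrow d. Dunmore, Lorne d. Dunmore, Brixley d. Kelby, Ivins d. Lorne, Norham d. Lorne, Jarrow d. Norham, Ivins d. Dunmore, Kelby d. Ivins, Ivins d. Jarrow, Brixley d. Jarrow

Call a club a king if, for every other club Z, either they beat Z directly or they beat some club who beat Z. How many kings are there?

5

Kelby reaches everyone (king).
Jarrow cannot reach Kelby in two steps.
Norham reaches everyone (king).
Lorne reaches everyone (king).
Dunmore cannot reach Norham, Lorne in two steps.
Ivins reaches everyone (king).
Brixley reaches everyone (king).
Kings: Kelby, Norham, Lorne, Ivins, Brixley — 5.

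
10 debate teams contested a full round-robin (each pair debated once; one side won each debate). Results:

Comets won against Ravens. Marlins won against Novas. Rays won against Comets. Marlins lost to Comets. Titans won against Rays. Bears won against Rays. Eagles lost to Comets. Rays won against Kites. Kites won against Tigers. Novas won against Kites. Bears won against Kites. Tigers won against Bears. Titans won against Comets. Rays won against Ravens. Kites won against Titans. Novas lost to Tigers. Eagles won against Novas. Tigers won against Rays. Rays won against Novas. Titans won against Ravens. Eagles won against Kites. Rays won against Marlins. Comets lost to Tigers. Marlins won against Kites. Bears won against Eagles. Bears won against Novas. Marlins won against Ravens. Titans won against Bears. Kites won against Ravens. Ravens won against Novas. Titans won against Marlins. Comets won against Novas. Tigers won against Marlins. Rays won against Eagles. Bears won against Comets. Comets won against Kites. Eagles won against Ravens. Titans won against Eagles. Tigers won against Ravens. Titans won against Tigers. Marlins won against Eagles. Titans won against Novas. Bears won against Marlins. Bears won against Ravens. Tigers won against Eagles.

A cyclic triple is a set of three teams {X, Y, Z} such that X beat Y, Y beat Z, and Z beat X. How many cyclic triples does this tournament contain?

13

Win totals: Comets 5, Titans 8, Rays 6, Ravens 1, Bears 7, Marlins 4, Novas 1, Eagles 3, Tigers 7, Kites 3.
A team with w wins dominates both others in C(w,2) triples; summing gives 10 + 28 + 15 + 0 + 21 + 6 + 0 + 3 + 21 + 3 = 107 transitive triples.
Total triples C(10,3) = 120, so cyclic triples = 120 − 107 = 13.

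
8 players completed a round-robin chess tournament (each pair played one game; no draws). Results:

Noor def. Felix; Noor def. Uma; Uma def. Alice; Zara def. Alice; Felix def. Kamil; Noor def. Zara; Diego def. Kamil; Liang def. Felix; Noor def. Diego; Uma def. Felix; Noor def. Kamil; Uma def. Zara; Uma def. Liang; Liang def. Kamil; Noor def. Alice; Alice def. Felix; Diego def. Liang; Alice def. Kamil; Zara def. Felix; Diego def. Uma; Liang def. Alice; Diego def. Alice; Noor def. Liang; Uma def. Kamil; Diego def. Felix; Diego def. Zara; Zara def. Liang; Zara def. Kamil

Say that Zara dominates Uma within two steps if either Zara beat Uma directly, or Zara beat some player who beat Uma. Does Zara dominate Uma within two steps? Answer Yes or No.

No

Zara did not beat Uma directly.
Zara beat Kamil, Alice, Felix, Liang, but each of them lost to Uma. No two-step path.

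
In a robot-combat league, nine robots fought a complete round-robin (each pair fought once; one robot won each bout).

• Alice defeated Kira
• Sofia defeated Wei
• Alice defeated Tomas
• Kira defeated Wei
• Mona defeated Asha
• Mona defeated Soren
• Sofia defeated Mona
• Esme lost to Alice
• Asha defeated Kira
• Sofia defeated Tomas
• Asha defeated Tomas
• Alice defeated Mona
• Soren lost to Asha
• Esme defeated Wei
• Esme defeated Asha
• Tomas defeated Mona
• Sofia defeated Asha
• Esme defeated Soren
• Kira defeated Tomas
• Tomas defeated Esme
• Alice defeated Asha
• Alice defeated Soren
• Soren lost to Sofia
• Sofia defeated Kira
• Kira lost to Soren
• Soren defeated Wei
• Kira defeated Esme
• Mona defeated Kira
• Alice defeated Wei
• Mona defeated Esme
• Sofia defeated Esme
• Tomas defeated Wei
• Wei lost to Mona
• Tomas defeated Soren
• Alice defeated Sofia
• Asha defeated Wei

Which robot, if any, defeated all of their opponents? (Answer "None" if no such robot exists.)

Alice has 8 wins out of 8 opponents — a perfect record.

Alice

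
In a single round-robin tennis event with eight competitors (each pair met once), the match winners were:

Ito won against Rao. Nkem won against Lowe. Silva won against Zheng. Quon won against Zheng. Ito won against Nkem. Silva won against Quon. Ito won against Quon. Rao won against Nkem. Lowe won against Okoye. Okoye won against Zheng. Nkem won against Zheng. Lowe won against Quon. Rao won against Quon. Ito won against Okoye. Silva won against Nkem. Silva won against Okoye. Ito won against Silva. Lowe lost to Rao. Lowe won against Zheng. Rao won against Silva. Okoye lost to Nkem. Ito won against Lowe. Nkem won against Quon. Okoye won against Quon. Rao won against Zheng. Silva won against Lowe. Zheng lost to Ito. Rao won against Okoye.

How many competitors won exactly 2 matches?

Win totals: Okoye 2, Lowe 3, Rao 6, Zheng 0, Quon 1, Silva 5, Nkem 4, Ito 7.
Exactly 2: Okoye — 1 competitor.

1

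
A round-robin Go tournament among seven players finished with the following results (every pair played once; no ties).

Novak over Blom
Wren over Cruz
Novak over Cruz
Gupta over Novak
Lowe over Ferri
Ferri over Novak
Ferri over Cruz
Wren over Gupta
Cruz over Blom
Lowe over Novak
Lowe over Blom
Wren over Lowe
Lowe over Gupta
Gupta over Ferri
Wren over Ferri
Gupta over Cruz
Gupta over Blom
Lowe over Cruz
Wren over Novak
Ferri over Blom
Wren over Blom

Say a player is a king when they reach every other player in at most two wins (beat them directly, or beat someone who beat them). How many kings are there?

1

Gupta cannot reach Wren, Lowe in two steps.
Wren reaches everyone (king).
Lowe cannot reach Wren in two steps.
Blom cannot reach Gupta, Wren, Lowe, Cruz, Novak, Ferri in two steps.
Cruz cannot reach Gupta, Wren, Lowe, Novak, Ferri in two steps.
Novak cannot reach Gupta, Wren, Lowe, Ferri in two steps.
Ferri cannot reach Gupta, Wren, Lowe in two steps.
Kings: Wren — 1.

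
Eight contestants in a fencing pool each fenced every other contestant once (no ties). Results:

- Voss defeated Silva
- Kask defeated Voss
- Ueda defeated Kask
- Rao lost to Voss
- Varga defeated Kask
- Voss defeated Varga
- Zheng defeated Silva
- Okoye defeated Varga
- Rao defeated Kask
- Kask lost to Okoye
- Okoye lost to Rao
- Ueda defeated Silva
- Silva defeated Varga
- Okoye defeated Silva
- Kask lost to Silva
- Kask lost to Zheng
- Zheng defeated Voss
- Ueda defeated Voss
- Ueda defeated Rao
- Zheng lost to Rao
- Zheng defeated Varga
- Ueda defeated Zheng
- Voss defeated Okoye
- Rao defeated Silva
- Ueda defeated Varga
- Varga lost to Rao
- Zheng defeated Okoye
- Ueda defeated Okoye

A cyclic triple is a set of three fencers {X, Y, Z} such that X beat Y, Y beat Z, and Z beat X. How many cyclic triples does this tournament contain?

Win totals: Silva 2, Zheng 5, Voss 4, Ueda 7, Okoye 3, Rao 5, Varga 1, Kask 1.
A fencer with w wins dominates both others in C(w,2) triples; summing gives 1 + 10 + 6 + 21 + 3 + 10 + 0 + 0 = 51 transitive triples.
Total triples C(8,3) = 56, so cyclic triples = 56 − 51 = 5.

5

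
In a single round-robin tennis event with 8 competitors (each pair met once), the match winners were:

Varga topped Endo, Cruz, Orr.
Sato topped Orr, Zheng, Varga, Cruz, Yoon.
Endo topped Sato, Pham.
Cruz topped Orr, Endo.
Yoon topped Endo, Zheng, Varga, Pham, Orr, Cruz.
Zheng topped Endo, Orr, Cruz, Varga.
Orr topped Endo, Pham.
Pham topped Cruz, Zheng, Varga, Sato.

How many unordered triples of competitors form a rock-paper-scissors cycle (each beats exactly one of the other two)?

13

Win totals: Orr 2, Cruz 2, Zheng 4, Pham 4, Varga 3, Yoon 6, Sato 5, Endo 2.
A competitor with w wins dominates both others in C(w,2) triples; summing gives 1 + 1 + 6 + 6 + 3 + 15 + 10 + 1 = 43 transitive triples.
Total triples C(8,3) = 56, so cyclic triples = 56 − 43 = 13.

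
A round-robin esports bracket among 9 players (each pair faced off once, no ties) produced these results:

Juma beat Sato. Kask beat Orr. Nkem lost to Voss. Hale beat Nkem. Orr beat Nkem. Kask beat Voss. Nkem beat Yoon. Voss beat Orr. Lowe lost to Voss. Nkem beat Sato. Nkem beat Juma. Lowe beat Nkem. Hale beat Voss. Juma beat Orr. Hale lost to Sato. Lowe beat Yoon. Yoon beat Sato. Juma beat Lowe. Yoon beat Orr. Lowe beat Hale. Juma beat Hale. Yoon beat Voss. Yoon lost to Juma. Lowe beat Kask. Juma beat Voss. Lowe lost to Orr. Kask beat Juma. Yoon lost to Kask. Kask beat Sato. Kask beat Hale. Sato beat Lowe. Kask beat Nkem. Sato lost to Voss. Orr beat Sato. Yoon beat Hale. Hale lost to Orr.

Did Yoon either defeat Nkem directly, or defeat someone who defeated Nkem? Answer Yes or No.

Yes

Yoon did not beat Nkem directly.
Yoon beat Voss, Orr, Sato, Hale. Of those, Voss beat Nkem.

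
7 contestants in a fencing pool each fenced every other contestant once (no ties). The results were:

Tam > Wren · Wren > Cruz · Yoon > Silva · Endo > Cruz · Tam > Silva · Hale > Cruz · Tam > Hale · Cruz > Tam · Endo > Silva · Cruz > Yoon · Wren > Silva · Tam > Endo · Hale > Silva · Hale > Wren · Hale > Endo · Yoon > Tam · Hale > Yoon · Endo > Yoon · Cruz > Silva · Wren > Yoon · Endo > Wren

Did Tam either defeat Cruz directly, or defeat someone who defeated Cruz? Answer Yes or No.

Yes

Tam did not beat Cruz directly.
Tam beat Wren, Endo, Hale, Silva. Of those, Wren beat Cruz.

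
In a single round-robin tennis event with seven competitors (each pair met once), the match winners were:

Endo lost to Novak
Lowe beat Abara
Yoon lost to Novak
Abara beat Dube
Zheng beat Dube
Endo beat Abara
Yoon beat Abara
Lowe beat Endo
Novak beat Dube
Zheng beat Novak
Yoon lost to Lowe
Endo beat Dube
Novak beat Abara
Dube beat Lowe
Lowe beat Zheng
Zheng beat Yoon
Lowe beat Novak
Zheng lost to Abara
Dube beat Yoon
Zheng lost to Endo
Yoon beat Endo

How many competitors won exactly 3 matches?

2

Win totals: Zheng 3, Endo 3, Yoon 2, Dube 2, Abara 2, Lowe 5, Novak 4.
Exactly 3: Zheng, Endo — 2 competitors.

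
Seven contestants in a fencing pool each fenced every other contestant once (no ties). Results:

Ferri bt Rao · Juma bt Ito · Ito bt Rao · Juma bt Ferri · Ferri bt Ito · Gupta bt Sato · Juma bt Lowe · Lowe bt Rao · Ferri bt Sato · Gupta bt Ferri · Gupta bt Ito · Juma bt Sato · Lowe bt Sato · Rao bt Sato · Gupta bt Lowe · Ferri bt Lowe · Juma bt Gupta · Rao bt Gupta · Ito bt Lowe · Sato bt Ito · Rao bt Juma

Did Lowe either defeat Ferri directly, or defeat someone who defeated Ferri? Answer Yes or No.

Lowe did not beat Ferri directly.
Lowe beat Rao, Sato, but each of them lost to Ferri. No two-step path.

No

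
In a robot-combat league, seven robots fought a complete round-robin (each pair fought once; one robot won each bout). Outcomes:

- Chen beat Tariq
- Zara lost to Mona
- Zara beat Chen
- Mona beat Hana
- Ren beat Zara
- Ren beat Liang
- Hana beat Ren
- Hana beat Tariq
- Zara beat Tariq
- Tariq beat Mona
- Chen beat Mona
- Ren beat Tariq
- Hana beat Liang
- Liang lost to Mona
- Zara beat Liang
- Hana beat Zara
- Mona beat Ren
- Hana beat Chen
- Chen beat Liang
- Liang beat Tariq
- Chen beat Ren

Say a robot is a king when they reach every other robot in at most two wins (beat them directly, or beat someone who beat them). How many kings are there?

Hana reaches everyone (king).
Liang cannot reach Hana, Zara, Ren, Chen in two steps.
Zara cannot reach Hana in two steps.
Mona reaches everyone (king).
Tariq cannot reach Chen in two steps.
Ren cannot reach Hana in two steps.
Chen reaches everyone (king).
Kings: Hana, Mona, Chen — 3.

3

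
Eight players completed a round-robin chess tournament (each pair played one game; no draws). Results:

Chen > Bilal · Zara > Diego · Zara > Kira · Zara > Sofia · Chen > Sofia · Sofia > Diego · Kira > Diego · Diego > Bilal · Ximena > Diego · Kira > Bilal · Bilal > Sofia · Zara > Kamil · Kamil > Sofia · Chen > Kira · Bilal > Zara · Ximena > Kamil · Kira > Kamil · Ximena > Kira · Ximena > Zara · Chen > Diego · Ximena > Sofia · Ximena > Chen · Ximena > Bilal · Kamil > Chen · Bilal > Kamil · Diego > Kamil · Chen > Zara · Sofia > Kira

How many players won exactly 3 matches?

Win totals: Ximena 7, Zara 4, Bilal 3, Diego 2, Chen 5, Kamil 2, Sofia 2, Kira 3.
Exactly 3: Bilal, Kira — 2 players.

2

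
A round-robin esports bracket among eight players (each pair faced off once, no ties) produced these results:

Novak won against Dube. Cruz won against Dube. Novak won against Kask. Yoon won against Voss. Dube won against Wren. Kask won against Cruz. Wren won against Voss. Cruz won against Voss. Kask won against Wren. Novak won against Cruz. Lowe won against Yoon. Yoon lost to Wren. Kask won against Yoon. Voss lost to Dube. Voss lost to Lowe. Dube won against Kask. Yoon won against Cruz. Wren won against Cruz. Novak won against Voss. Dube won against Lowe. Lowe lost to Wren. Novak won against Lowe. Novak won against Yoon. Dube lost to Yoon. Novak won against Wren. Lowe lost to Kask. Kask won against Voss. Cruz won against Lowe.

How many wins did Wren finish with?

Wren's results: beat Yoon, Voss, Cruz, Lowe; lost to Dube, Kask, Novak.
That is 4 wins.

4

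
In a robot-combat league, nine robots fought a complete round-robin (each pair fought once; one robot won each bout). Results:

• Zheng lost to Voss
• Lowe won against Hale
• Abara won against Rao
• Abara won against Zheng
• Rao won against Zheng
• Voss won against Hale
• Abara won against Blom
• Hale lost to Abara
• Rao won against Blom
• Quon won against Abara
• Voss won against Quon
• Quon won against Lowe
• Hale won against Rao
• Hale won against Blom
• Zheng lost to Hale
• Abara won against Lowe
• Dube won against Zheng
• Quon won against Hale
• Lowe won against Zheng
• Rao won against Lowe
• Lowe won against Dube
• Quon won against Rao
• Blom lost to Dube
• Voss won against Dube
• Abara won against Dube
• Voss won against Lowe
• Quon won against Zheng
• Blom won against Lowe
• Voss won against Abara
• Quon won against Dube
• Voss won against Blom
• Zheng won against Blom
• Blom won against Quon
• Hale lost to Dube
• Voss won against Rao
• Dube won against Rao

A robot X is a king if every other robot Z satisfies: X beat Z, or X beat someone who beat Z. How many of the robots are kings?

Abara cannot reach Voss in two steps.
Blom cannot reach Voss in two steps.
Hale cannot reach Abara, Voss, Dube in two steps.
Lowe cannot reach Abara, Voss, Quon in two steps.
Voss reaches everyone (king).
Dube cannot reach Abara, Voss in two steps.
Rao cannot reach Abara, Voss in two steps.
Zheng cannot reach Abara, Hale, Voss, Dube, Rao in two steps.
Quon cannot reach Voss in two steps.
Kings: Voss — 1.

1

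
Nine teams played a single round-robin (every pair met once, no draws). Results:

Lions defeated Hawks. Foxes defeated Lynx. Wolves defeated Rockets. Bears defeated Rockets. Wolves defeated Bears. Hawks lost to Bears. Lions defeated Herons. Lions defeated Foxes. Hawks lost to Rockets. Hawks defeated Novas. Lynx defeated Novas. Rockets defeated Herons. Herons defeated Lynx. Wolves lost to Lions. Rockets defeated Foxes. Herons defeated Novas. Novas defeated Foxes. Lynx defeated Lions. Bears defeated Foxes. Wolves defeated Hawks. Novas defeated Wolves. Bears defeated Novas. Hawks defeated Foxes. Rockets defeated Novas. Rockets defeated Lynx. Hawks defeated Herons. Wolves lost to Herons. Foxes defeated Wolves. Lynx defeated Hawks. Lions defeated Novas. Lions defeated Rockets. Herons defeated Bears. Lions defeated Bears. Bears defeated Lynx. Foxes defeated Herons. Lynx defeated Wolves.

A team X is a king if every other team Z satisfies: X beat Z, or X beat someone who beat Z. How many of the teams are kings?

6

Hawks cannot reach Lions, Rockets in two steps.
Wolves cannot reach Lions in two steps.
Lions reaches everyone (king).
Herons reaches everyone (king).
Foxes reaches everyone (king).
Bears reaches everyone (king).
Lynx reaches everyone (king).
Novas cannot reach Lions in two steps.
Rockets reaches everyone (king).
Kings: Lions, Herons, Foxes, Bears, Lynx, Rockets — 6.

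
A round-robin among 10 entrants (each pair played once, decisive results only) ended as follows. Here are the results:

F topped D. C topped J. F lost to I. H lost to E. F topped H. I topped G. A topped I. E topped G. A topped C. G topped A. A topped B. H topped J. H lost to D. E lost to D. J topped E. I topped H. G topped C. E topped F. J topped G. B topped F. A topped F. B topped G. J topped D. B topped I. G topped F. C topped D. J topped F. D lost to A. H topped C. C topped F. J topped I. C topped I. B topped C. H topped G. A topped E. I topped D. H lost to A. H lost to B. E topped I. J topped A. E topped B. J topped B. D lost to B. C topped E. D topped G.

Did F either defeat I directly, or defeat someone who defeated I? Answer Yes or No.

F did not beat I directly.
F beat D, H, but each of them lost to I. No two-step path.

No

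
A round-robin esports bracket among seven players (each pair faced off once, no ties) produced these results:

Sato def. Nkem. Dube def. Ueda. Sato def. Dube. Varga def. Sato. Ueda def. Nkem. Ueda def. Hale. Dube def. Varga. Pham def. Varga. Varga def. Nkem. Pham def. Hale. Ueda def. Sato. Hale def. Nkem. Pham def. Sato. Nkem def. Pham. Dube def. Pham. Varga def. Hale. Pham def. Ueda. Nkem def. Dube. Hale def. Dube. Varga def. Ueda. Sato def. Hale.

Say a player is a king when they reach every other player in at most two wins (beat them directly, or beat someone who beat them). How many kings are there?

5

Sato reaches everyone (king).
Ueda cannot reach Varga in two steps.
Dube reaches everyone (king).
Nkem reaches everyone (king).
Varga reaches everyone (king).
Hale cannot reach Sato in two steps.
Pham reaches everyone (king).
Kings: Sato, Dube, Nkem, Varga, Pham — 5.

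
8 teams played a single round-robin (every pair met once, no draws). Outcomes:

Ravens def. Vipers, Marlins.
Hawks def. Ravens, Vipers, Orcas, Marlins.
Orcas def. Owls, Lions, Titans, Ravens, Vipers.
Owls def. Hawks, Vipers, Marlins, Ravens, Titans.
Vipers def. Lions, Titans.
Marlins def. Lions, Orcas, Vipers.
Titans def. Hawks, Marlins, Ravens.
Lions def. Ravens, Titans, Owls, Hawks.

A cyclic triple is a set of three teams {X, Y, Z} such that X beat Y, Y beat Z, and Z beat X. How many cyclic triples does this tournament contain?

Win totals: Owls 5, Titans 3, Marlins 3, Orcas 5, Lions 4, Hawks 4, Ravens 2, Vipers 2.
A team with w wins dominates both others in C(w,2) triples; summing gives 10 + 3 + 3 + 10 + 6 + 6 + 1 + 1 = 40 transitive triples.
Total triples C(8,3) = 56, so cyclic triples = 56 − 40 = 16.

16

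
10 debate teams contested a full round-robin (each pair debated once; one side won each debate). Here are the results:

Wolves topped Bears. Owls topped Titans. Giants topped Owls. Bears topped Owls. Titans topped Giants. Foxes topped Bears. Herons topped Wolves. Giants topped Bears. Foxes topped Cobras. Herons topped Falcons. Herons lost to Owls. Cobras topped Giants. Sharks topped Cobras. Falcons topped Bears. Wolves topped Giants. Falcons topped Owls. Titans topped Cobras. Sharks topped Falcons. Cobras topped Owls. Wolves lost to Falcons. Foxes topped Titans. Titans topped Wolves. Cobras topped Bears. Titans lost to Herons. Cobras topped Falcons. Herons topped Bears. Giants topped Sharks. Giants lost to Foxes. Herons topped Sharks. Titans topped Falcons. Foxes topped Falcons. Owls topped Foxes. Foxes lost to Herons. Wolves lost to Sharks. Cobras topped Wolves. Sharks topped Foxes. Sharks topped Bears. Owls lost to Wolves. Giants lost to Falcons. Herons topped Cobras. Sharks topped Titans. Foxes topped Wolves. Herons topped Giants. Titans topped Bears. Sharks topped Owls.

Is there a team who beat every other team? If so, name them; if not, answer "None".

None

Highest win total is Herons with 8 (out of 9 possible).
Herons lost to Owls, so no team went undefeated.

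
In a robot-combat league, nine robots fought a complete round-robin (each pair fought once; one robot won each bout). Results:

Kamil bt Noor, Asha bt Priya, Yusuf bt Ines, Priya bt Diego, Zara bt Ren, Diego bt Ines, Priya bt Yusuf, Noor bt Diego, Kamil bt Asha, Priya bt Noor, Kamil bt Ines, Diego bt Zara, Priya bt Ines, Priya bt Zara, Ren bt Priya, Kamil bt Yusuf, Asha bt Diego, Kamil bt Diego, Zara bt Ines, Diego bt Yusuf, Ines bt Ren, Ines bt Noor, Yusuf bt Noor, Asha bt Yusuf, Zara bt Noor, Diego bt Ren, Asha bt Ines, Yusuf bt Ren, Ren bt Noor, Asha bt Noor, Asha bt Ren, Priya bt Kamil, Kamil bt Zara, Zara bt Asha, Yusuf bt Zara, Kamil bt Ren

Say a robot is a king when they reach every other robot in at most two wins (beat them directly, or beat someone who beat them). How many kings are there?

Asha reaches everyone (king).
Priya reaches everyone (king).
Ines cannot reach Asha, Kamil, Zara, Yusuf in two steps.
Noor cannot reach Asha, Priya, Kamil in two steps.
Kamil reaches everyone (king).
Zara cannot reach Kamil in two steps.
Ren cannot reach Asha in two steps.
Yusuf cannot reach Kamil in two steps.
Diego cannot reach Kamil in two steps.
Kings: Asha, Priya, Kamil — 3.

3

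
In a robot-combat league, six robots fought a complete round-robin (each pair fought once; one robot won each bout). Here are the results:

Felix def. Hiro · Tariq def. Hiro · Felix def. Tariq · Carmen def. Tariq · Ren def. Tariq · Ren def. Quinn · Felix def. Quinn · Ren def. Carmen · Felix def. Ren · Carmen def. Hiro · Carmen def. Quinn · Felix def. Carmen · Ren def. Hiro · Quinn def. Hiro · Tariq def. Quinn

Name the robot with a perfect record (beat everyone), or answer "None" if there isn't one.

Felix has 5 wins out of 5 opponents — a perfect record.

Felix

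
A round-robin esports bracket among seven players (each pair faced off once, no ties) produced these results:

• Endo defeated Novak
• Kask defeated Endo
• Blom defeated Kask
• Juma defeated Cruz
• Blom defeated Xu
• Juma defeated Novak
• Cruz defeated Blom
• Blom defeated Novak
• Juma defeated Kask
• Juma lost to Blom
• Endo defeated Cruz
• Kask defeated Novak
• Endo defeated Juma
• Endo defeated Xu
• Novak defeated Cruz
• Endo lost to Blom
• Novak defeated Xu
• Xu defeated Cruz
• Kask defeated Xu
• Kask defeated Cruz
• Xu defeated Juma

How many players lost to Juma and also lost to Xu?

1

Juma beat: Novak, Cruz, Kask.
Xu beat: Cruz, Juma.
Both beat: Cruz — 1.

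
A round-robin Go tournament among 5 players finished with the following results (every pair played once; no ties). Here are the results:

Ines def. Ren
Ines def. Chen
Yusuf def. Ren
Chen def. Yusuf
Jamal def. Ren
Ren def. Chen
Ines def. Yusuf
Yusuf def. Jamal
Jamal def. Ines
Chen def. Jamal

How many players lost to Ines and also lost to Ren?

1

Ines beat: Yusuf, Ren, Chen.
Ren beat: Chen.
Both beat: Chen — 1.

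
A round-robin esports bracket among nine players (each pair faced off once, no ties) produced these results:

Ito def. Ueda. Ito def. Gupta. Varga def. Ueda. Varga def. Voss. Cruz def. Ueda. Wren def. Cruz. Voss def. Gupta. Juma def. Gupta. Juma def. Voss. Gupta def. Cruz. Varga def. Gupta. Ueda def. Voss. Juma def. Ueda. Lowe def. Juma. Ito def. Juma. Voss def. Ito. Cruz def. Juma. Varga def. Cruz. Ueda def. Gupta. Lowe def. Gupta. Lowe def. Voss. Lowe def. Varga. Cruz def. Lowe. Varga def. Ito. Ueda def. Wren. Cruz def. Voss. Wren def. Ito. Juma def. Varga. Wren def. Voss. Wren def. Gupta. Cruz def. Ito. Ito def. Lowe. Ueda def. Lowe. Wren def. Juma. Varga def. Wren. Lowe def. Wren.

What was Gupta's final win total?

1

Gupta's results: beat Cruz; lost to Lowe, Ito, Varga, Ueda, Wren, Juma, Voss.
That is 1 win.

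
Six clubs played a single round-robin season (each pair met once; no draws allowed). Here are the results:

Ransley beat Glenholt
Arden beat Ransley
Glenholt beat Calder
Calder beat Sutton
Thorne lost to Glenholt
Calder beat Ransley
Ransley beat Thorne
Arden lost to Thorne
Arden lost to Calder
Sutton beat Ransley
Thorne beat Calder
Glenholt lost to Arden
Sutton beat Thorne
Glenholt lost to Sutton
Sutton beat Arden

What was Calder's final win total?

3

Calder's results: beat Ransley, Arden, Sutton; lost to Glenholt, Thorne.
That is 3 wins.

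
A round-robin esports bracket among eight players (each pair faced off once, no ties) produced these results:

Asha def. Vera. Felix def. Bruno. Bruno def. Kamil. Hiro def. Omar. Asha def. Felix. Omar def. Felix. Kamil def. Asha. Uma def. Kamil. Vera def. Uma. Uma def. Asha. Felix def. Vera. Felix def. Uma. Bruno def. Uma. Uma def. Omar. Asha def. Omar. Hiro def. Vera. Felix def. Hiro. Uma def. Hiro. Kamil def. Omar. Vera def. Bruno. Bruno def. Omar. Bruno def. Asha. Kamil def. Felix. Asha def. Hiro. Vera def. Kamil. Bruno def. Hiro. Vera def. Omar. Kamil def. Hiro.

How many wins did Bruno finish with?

Bruno's results: beat Hiro, Asha, Omar, Uma, Kamil; lost to Vera, Felix.
That is 5 wins.

5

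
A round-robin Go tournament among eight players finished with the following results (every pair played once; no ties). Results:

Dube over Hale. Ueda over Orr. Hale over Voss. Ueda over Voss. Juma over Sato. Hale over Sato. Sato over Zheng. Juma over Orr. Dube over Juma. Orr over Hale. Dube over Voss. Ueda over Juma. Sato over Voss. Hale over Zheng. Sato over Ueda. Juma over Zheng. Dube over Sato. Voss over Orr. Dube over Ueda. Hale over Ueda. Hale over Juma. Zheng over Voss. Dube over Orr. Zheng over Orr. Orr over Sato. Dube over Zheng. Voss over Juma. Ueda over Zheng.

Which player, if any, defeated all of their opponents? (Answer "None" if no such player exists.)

Dube

Dube has 7 wins out of 7 opponents — a perfect record.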